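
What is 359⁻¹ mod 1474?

gcd(1474, 359) = 1  (1474 = 4·359 + 38, 359 = 9·38 + 17, 38 = 2·17 + 4, 17 = 4·4 + 1, 4 = 4·1).
Back-substituting, 359·(349) + 1474·(-85) = 1.
So 359·349 ≡ 1 (mod 1474), and 349 mod 1474 = 349.

349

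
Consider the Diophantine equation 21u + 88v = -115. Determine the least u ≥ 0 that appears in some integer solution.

gcd(88, 21) = 1.
1 divides -115, so solutions exist.
By Bézout, 21·(21) + 88·(-5) = 1.
Scale by -115/1 = -115: (u₀, v₀) = (-2415, 575).
General solution: u = -2415 + 88t, v = 575 - 21t for integer t.
u ≥ 0: smallest is -2415 mod 88 = 49 (at t = 28), with v = -13.

49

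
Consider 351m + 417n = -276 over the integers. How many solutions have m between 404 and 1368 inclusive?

gcd(417, 351) = 3.
By Bézout, 351·(-19) + 417·(16) = 3.
Particular solution: (80, -68).
General solution: m = 80 + 139t, n = -68 - 117t for integer t.
404 ≤ 80 + 139t ≤ 1368 gives t ∈ [3, 9], which is 7 values.

7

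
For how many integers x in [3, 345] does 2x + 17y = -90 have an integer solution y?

gcd(17, 2) = 1  (17 = 8×2 + 1, 2 = 2×1).
Back-substituting, 2×(-8) + 17×(1) = 1.
Scale by -90: particular solution (720, -90); reduce x mod 17: (6, -6).
General solution: x = 6 + 17t, y = -6 - 2t for integer t.
3 ≤ 6 + 17t ≤ 345 gives t ∈ [0, 19], which is 20 values.

20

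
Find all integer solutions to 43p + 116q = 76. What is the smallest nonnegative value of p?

80

gcd(116, 43):
  116 = 2×43 + 30
  43 = 1×30 + 13
  30 = 2×13 + 4
  13 = 3×4 + 1
  4 = 4×1
so gcd(116, 43) = 1.
1 divides 76, so solutions exist.
Back-substitute for Bézout coefficients:
  1 = 13 - 3×4
  ... = 43×(27) + 116×(-10)
Scale by 76/1 = 76: (p₀, q₀) = (2052, -760).
General solution: p = 2052 + 116t, q = -760 - 43t for integer t.
p ≥ 0: smallest is 2052 mod 116 = 80 (at t = -17), with q = -29.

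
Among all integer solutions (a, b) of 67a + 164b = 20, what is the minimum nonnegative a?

108

gcd(164, 67) = 1.
1 divides 20, so solutions exist.
By Bézout, 67·(71) + 164·(-29) = 1.
Scale by 20/1 = 20: (a₀, b₀) = (1420, -580).
General solution: a = 1420 + 164t, b = -580 - 67t for integer t.
a ≥ 0: smallest is 1420 mod 164 = 108 (at t = -8), with b = -44.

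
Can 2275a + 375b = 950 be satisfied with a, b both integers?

yes

gcd(2275, 375) = 25  (2275 = 6×375 + 25, 375 = 15×25).
25 divides 950, so integer solutions exist.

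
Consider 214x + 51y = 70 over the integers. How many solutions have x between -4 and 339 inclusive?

7

gcd(214, 51) = 1  (214 = 4×51 + 10, 51 = 5×10 + 1, 10 = 10×1).
Back-substituting, 214×(-5) + 51×(21) = 1.
Scale by 70: particular solution (-350, 1470); reduce x mod 51: (7, -28).
General solution: x = 7 + 51t, y = -28 - 214t for integer t.
-4 ≤ 7 + 51t ≤ 339 gives t ∈ [0, 6], which is 7 values.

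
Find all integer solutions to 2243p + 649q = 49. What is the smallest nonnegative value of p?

226

gcd(2243, 649) = 1  (2243 = 3*649 + 296, 649 = 2*296 + 57, 296 = 5*57 + 11, 57 = 5*11 + 2, 11 = 5*2 + 1, 2 = 2*1).
1 divides 49, so solutions exist.
Back-substituting, 2243*(296) + 649*(-1023) = 1.
Scale by 49/1 = 49: (p₀, q₀) = (14504, -50127).
General solution: p = 14504 + 649t, q = -50127 - 2243t for integer t.
p ≥ 0: smallest is 14504 mod 649 = 226 (at t = -22), with q = -781.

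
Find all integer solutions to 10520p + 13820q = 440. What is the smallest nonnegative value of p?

gcd(13820, 10520) = 20  (13820 = 1·10520 + 3300, 10520 = 3·3300 + 620, 3300 = 5·620 + 200, 620 = 3·200 + 20, 200 = 10·20).
20 divides 440, so solutions exist.
Back-substituting, 10520·(67) + 13820·(-51) = 20.
Scale by 440/20 = 22: (p₀, q₀) = (1474, -1122).
General solution: p = 1474 + 691t, q = -1122 - 526t for integer t.
p ≥ 0: smallest is 1474 mod 691 = 92 (at t = -2), with q = -70.

92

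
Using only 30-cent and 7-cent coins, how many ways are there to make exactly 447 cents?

2

Need nonnegative integers with 30j + 7k = 447.
gcd(30, 7) = 1, and 30·(-3) + 7·(13) = 1.
So (j₀, k₀) = (-1341, 5811); general j = -1341 + 7t, k = 5811 - 30t.
j ≥ 0 ⇒ t ≥ 192; k ≥ 0 ⇒ t ≤ 193. That's 2 values of t.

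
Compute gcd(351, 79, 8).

gcd(351, 79):
  351 = 4×79 + 35
  79 = 2×35 + 9
  35 = 3×9 + 8
  9 = 1×8 + 1
  8 = 8×1
so gcd(351, 79) = 1.
gcd(1, 8) = 1.

1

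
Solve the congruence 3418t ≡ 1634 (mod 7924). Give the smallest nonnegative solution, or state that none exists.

383

gcd(7924, 3418):
  7924 = 2·3418 + 1088
  3418 = 3·1088 + 154
  1088 = 7·154 + 10
  154 = 15·10 + 4
  10 = 2·4 + 2
  4 = 2·2
so gcd(7924, 3418) = 2.
2 divides 1634, so solutions exist.
Back-substitute for Bézout coefficients:
  2 = 10 - 2·4
  ... = 3418·(-1595) + 7924·(688)
So 3418·(-1595) ≡ 2 (mod 7924); multiply by 817: t ≡ -1303115 (mod 3962).
Smallest nonnegative: t = -1303115 mod 3962 = 383.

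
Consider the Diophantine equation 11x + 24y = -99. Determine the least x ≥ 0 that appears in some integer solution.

gcd(24, 11):
  24 = 2*11 + 2
  11 = 5*2 + 1
  2 = 2*1
so gcd(24, 11) = 1.
1 divides -99, so solutions exist.
Back-substitute for Bézout coefficients:
  1 = 11 - 5*2
  ... = 11*(11) + 24*(-5)
Scale by -99/1 = -99: (x₀, y₀) = (-1089, 495).
General solution: x = -1089 + 24t, y = 495 - 11t for integer t.
x ≥ 0: smallest is -1089 mod 24 = 15 (at t = 46), with y = -11.

15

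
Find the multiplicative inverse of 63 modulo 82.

69

gcd(82, 63) = 1.
By Bézout, 63*(-13) + 82*(10) = 1.
So 63*-13 ≡ 1 (mod 82), and -13 mod 82 = 69.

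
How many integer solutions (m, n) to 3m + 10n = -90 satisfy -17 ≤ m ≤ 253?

27

gcd(10, 3):
  10 = 3·3 + 1
  3 = 3·1
so gcd(10, 3) = 1.
Back-substitute for Bézout coefficients:
  1 = 10 - 3·3
  ... = 3·(-3) + 10·(1)
Scale by -90: particular solution (270, -90); reduce m mod 10: (0, -9).
General solution: m = 0 + 10t, n = -9 - 3t for integer t.
-17 ≤ 0 + 10t ≤ 253 gives t ∈ [-1, 25], which is 27 values.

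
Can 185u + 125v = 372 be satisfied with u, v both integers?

gcd(185, 125) = 5  (185 = 1·125 + 60, 125 = 2·60 + 5, 60 = 12·5).
5 does not divide 372 (remainder 2), so no integer solutions.

no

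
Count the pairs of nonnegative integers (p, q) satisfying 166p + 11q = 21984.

gcd(166, 11):
  166 = 15×11 + 1
  11 = 11×1
so gcd(166, 11) = 1.
Back-substitute for Bézout coefficients:
  1 = 166 - 15×11
  ... = 166×(1) + 11×(-15)
Scale by 21984: one solution is (21984, -329760). Reduce p mod 11: (6, 1908).
General: p = 6 + 11t, q = 1908 - 166t.
p ≥ 0 ⇒ t ≥ 0; q ≥ 0 ⇒ t ≤ 11. So t ∈ [0, 11]: 12 solutions.

12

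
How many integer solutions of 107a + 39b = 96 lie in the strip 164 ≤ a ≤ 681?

13

gcd(107, 39):
  107 = 2·39 + 29
  39 = 1·29 + 10
  29 = 2·10 + 9
  10 = 1·9 + 1
  9 = 9·1
so gcd(107, 39) = 1.
Back-substitute for Bézout coefficients:
  1 = 10 - 1·9
  ... = 107·(-4) + 39·(11)
Scale by 96: particular solution (-384, 1056); reduce a mod 39: (6, -14).
General solution: a = 6 + 39t, b = -14 - 107t for integer t.
164 ≤ 6 + 39t ≤ 681 gives t ∈ [5, 17], which is 13 values.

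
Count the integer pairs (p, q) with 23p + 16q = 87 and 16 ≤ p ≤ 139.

8

gcd(23, 16):
  23 = 1*16 + 7
  16 = 2*7 + 2
  7 = 3*2 + 1
  2 = 2*1
so gcd(23, 16) = 1.
Back-substitute for Bézout coefficients:
  1 = 7 - 3*2
  ... = 23*(7) + 16*(-10)
Scale by 87: particular solution (609, -870); reduce p mod 16: (1, 4).
General solution: p = 1 + 16t, q = 4 - 23t for integer t.
16 ≤ 1 + 16t ≤ 139 gives t ∈ [1, 8], which is 8 values.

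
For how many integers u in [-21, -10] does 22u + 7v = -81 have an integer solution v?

gcd(22, 7) = 1.
By Bézout, 22×(1) + 7×(-3) = 1.
Particular solution: (3, -21).
General solution: u = 3 + 7t, v = -21 - 22t for integer t.
-21 ≤ 3 + 7t ≤ -10 gives t ∈ [-3, -2], which is 2 values.

2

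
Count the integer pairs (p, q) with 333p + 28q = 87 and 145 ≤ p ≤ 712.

20

gcd(333, 28) = 1  (333 = 11·28 + 25, 28 = 1·25 + 3, 25 = 8·3 + 1, 3 = 3·1).
Back-substituting, 333·(9) + 28·(-107) = 1.
Scale by 87: particular solution (783, -9309); reduce p mod 28: (27, -318).
General solution: p = 27 + 28t, q = -318 - 333t for integer t.
145 ≤ 27 + 28t ≤ 712 gives t ∈ [5, 24], which is 20 values.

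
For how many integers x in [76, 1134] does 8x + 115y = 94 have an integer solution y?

gcd(115, 8) = 1.
By Bézout, 8·(-43) + 115·(3) = 1.
Particular solution: (98, -6).
General solution: x = 98 + 115t, y = -6 - 8t for integer t.
76 ≤ 98 + 115t ≤ 1134 gives t ∈ [0, 9], which is 10 values.

10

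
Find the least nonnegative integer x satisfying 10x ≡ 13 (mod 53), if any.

49

gcd(53, 10) = 1.
1 divides 13, so solutions exist.
By Bézout, 10×(16) + 53×(-3) = 1.
So 10×(16) ≡ 1 (mod 53); multiply by 13: x ≡ 208 (mod 53).
Smallest nonnegative: x = 208 mod 53 = 49.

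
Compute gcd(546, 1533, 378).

gcd(1533, 546) = 21  (1533 = 2·546 + 441, 546 = 1·441 + 105, 441 = 4·105 + 21, 105 = 5·21).
gcd(21, 378) = 21.

21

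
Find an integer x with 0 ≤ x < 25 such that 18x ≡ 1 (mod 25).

gcd(25, 18) = 1  (25 = 1*18 + 7, 18 = 2*7 + 4, 7 = 1*4 + 3, 4 = 1*3 + 1, 3 = 3*1).
Back-substituting, 18*(7) + 25*(-5) = 1.
So 18*7 ≡ 1 (mod 25), and 7 mod 25 = 7.

7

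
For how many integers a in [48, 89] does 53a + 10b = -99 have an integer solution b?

gcd(53, 10):
  53 = 5*10 + 3
  10 = 3*3 + 1
  3 = 3*1
so gcd(53, 10) = 1.
Back-substitute for Bézout coefficients:
  1 = 10 - 3*3
  ... = 53*(-3) + 10*(16)
Scale by -99: particular solution (297, -1584); reduce a mod 10: (7, -47).
General solution: a = 7 + 10t, b = -47 - 53t for integer t.
48 ≤ 7 + 10t ≤ 89 gives t ∈ [5, 8], which is 4 values.

4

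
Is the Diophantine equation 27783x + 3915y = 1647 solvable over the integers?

gcd(27783, 3915):
  27783 = 7×3915 + 378
  3915 = 10×378 + 135
  378 = 2×135 + 108
  135 = 1×108 + 27
  108 = 4×27
so gcd(27783, 3915) = 27.
27 divides 1647, so integer solutions exist.

yes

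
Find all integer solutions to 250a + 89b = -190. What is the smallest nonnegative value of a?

gcd(250, 89) = 1  (250 = 2·89 + 72, 89 = 1·72 + 17, 72 = 4·17 + 4, 17 = 4·4 + 1, 4 = 4·1).
1 divides -190, so solutions exist.
Back-substituting, 250·(-21) + 89·(59) = 1.
Scale by -190/1 = -190: (a₀, b₀) = (3990, -11210).
General solution: a = 3990 + 89t, b = -11210 - 250t for integer t.
a ≥ 0: smallest is 3990 mod 89 = 74 (at t = -44), with b = -210.

74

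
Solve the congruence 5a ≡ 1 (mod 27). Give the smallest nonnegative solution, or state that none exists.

gcd(27, 5):
  27 = 5·5 + 2
  5 = 2·2 + 1
  2 = 2·1
so gcd(27, 5) = 1.
1 divides 1, so solutions exist.
Back-substitute for Bézout coefficients:
  1 = 5 - 2·2
  ... = 5·(11) + 27·(-2)
So 5·(11) ≡ 1 (mod 27); multiply by 1: a ≡ 11 (mod 27).
Smallest nonnegative: a = 11 mod 27 = 11.

11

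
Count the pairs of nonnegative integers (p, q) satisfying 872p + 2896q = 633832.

gcd(2896, 872) = 8  (2896 = 3*872 + 280, 872 = 3*280 + 32, 280 = 8*32 + 24, 32 = 1*24 + 8, 24 = 3*8).
Back-substituting, 872*(93) + 2896*(-28) = 8.
Scale by 79229: one solution is (7368297, -2218412). Reduce p mod 362: (149, 174).
General: p = 149 + 362t, q = 174 - 109t.
p ≥ 0 ⇒ t ≥ 0; q ≥ 0 ⇒ t ≤ 1. So t ∈ [0, 1]: 2 solutions.

2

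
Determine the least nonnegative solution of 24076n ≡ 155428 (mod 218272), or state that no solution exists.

gcd(218272, 24076) = 4  (218272 = 9·24076 + 1588, 24076 = 15·1588 + 256, 1588 = 6·256 + 52, 256 = 4·52 + 48, 52 = 1·48 + 4, 48 = 12·4).
4 divides 155428, so solutions exist.
Back-substituting, 24076·(-4261) + 218272·(470) = 4.
So 24076·(-4261) ≡ 4 (mod 218272); multiply by 38857: n ≡ -165569677 (mod 54568).
Smallest nonnegative: n = -165569677 mod 54568 = 44203.

44203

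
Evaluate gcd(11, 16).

1

gcd(16, 11):
  16 = 1·11 + 5
  11 = 2·5 + 1
  5 = 5·1
so gcd(16, 11) = 1.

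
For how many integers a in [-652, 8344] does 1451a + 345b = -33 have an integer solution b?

26

gcd(1451, 345) = 1.
By Bézout, 1451×(-34) + 345×(143) = 1.
Particular solution: (87, -366).
General solution: a = 87 + 345t, b = -366 - 1451t for integer t.
-652 ≤ 87 + 345t ≤ 8344 gives t ∈ [-2, 23], which is 26 values.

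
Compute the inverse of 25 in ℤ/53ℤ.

gcd(53, 25):
  53 = 2×25 + 3
  25 = 8×3 + 1
  3 = 3×1
so gcd(53, 25) = 1.
Back-substitute for Bézout coefficients:
  1 = 25 - 8×3
  ... = 25×(17) + 53×(-8)
So 25×17 ≡ 1 (mod 53), and 17 mod 53 = 17.

17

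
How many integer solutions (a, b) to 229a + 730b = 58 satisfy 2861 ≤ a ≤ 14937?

17

gcd(730, 229) = 1.
By Bézout, 229·(-51) + 730·(16) = 1.
Particular solution: (692, -217).
General solution: a = 692 + 730t, b = -217 - 229t for integer t.
2861 ≤ 692 + 730t ≤ 14937 gives t ∈ [3, 19], which is 17 values.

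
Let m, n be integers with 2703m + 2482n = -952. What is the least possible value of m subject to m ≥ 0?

gcd(2703, 2482) = 17  (2703 = 1*2482 + 221, 2482 = 11*221 + 51, 221 = 4*51 + 17, 51 = 3*17).
17 divides -952, so solutions exist.
Back-substituting, 2703*(45) + 2482*(-49) = 17.
Scale by -952/17 = -56: (m₀, n₀) = (-2520, 2744).
General solution: m = -2520 + 146t, n = 2744 - 159t for integer t.
m ≥ 0: smallest is -2520 mod 146 = 108 (at t = 18), with n = -118.

108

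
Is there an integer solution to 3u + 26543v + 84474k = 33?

yes

gcd(26543, 3) = 1.
gcd(1, 84474) = 1.
1 divides 33, so integer solutions exist.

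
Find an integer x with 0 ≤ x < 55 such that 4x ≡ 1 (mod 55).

gcd(55, 4) = 1  (55 = 13*4 + 3, 4 = 1*3 + 1, 3 = 3*1).
Back-substituting, 4*(14) + 55*(-1) = 1.
So 4*14 ≡ 1 (mod 55), and 14 mod 55 = 14.

14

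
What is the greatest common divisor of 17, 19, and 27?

1

gcd(19, 17):
  19 = 1*17 + 2
  17 = 8*2 + 1
  2 = 2*1
so gcd(19, 17) = 1.
gcd(1, 27) = 1.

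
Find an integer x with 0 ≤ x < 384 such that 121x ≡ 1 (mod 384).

73

gcd(384, 121) = 1.
By Bézout, 121*(73) + 384*(-23) = 1.
So 121*73 ≡ 1 (mod 384), and 73 mod 384 = 73.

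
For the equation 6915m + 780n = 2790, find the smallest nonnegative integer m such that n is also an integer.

18

gcd(6915, 780):
  6915 = 8·780 + 675
  780 = 1·675 + 105
  675 = 6·105 + 45
  105 = 2·45 + 15
  45 = 3·15
so gcd(6915, 780) = 15.
15 divides 2790, so solutions exist.
Back-substitute for Bézout coefficients:
  15 = 105 - 2·45
  ... = 6915·(-15) + 780·(133)
Scale by 2790/15 = 186: (m₀, n₀) = (-2790, 24738).
General solution: m = -2790 + 52t, n = 24738 - 461t for integer t.
m ≥ 0: smallest is -2790 mod 52 = 18 (at t = 54), with n = -156.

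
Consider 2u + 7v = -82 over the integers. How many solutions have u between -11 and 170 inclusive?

26

gcd(7, 2) = 1.
By Bézout, 2·(-3) + 7·(1) = 1.
Particular solution: (1, -12).
General solution: u = 1 + 7t, v = -12 - 2t for integer t.
-11 ≤ 1 + 7t ≤ 170 gives t ∈ [-1, 24], which is 26 values.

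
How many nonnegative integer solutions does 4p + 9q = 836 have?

24

gcd(9, 4) = 1.
By Bézout, 4*(-2) + 9*(1) = 1.
One solution: (2, 92).
General: p = 2 + 9t, q = 92 - 4t.
p ≥ 0 ⇒ t ≥ 0; q ≥ 0 ⇒ t ≤ 23. So t ∈ [0, 23]: 24 solutions.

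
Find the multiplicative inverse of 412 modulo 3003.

gcd(3003, 412) = 1  (3003 = 7·412 + 119, 412 = 3·119 + 55, 119 = 2·55 + 9, 55 = 6·9 + 1, 9 = 9·1).
Back-substituting, 412·(328) + 3003·(-45) = 1.
So 412·328 ≡ 1 (mod 3003), and 328 mod 3003 = 328.

328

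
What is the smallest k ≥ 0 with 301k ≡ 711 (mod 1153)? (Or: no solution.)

gcd(1153, 301) = 1.
1 divides 711, so solutions exist.
By Bézout, 301·(-226) + 1153·(59) = 1.
So 301·(-226) ≡ 1 (mod 1153); multiply by 711: k ≡ -160686 (mod 1153).
Smallest nonnegative: k = -160686 mod 1153 = 734.

734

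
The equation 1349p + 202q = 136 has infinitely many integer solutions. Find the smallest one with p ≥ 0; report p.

116

gcd(1349, 202):
  1349 = 6×202 + 137
  202 = 1×137 + 65
  137 = 2×65 + 7
  65 = 9×7 + 2
  7 = 3×2 + 1
  2 = 2×1
so gcd(1349, 202) = 1.
1 divides 136, so solutions exist.
Back-substitute for Bézout coefficients:
  1 = 7 - 3×2
  ... = 1349×(87) + 202×(-581)
Scale by 136/1 = 136: (p₀, q₀) = (11832, -79016).
General solution: p = 11832 + 202t, q = -79016 - 1349t for integer t.
p ≥ 0: smallest is 11832 mod 202 = 116 (at t = -58), with q = -774.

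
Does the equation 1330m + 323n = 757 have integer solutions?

gcd(1330, 323) = 19.
19 does not divide 757 (remainder 16), so no integer solutions.

no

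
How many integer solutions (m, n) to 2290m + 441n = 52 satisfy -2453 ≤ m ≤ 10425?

29

gcd(2290, 441):
  2290 = 5×441 + 85
  441 = 5×85 + 16
  85 = 5×16 + 5
  16 = 3×5 + 1
  5 = 5×1
so gcd(2290, 441) = 1.
Back-substitute for Bézout coefficients:
  1 = 16 - 3×5
  ... = 2290×(-83) + 441×(431)
Scale by 52: particular solution (-4316, 22412); reduce m mod 441: (94, -488).
General solution: m = 94 + 441t, n = -488 - 2290t for integer t.
-2453 ≤ 94 + 441t ≤ 10425 gives t ∈ [-5, 23], which is 29 values.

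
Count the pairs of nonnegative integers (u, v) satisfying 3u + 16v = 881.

18

gcd(16, 3) = 1  (16 = 5·3 + 1, 3 = 3·1).
Back-substituting, 3·(-5) + 16·(1) = 1.
Scale by 881: one solution is (-4405, 881). Reduce u mod 16: (11, 53).
General: u = 11 + 16t, v = 53 - 3t.
u ≥ 0 ⇒ t ≥ 0; v ≥ 0 ⇒ t ≤ 17. So t ∈ [0, 17]: 18 solutions.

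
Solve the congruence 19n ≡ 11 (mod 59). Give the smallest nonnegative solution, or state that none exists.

gcd(59, 19):
  59 = 3*19 + 2
  19 = 9*2 + 1
  2 = 2*1
so gcd(59, 19) = 1.
1 divides 11, so solutions exist.
Back-substitute for Bézout coefficients:
  1 = 19 - 9*2
  ... = 19*(28) + 59*(-9)
So 19*(28) ≡ 1 (mod 59); multiply by 11: n ≡ 308 (mod 59).
Smallest nonnegative: n = 308 mod 59 = 13.

13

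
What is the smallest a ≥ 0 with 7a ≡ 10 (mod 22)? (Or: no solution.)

gcd(22, 7) = 1.
1 divides 10, so solutions exist.
By Bézout, 7·(-3) + 22·(1) = 1.
So 7·(-3) ≡ 1 (mod 22); multiply by 10: a ≡ -30 (mod 22).
Smallest nonnegative: a = -30 mod 22 = 14.

14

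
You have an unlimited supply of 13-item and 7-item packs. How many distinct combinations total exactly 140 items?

Need nonnegative integers with 13j + 7k = 140.
gcd(13, 7) = 1, and 13·(-1) + 7·(2) = 1.
So (j₀, k₀) = (-140, 280); general j = -140 + 7t, k = 280 - 13t.
j ≥ 0 ⇒ t ≥ 20; k ≥ 0 ⇒ t ≤ 21. That's 2 values of t.

2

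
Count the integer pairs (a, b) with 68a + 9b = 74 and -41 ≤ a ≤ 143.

21

gcd(68, 9) = 1  (68 = 7*9 + 5, 9 = 1*5 + 4, 5 = 1*4 + 1, 4 = 4*1).
Back-substituting, 68*(2) + 9*(-15) = 1.
Scale by 74: particular solution (148, -1110); reduce a mod 9: (4, -22).
General solution: a = 4 + 9t, b = -22 - 68t for integer t.
-41 ≤ 4 + 9t ≤ 143 gives t ∈ [-5, 15], which is 21 values.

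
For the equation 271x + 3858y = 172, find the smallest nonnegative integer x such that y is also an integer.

gcd(3858, 271) = 1  (3858 = 14·271 + 64, 271 = 4·64 + 15, 64 = 4·15 + 4, 15 = 3·4 + 3, 4 = 1·3 + 1, 3 = 3·1).
1 divides 172, so solutions exist.
Back-substituting, 271·(-1025) + 3858·(72) = 1.
Scale by 172/1 = 172: (x₀, y₀) = (-176300, 12384).
General solution: x = -176300 + 3858t, y = 12384 - 271t for integer t.
x ≥ 0: smallest is -176300 mod 3858 = 1168 (at t = 46), with y = -82.

1168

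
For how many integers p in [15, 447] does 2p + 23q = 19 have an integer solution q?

gcd(23, 2) = 1.
By Bézout, 2·(-11) + 23·(1) = 1.
Particular solution: (21, -1).
General solution: p = 21 + 23t, q = -1 - 2t for integer t.
15 ≤ 21 + 23t ≤ 447 gives t ∈ [0, 18], which is 19 values.

19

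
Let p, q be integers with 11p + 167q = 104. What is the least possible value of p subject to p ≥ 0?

gcd(167, 11) = 1.
1 divides 104, so solutions exist.
By Bézout, 11×(76) + 167×(-5) = 1.
Scale by 104/1 = 104: (p₀, q₀) = (7904, -520).
General solution: p = 7904 + 167t, q = -520 - 11t for integer t.
p ≥ 0: smallest is 7904 mod 167 = 55 (at t = -47), with q = -3.

55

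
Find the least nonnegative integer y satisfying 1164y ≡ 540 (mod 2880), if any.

gcd(2880, 1164) = 12.
12 divides 540, so solutions exist.
By Bézout, 1164*(-47) + 2880*(19) = 12.
So 1164*(-47) ≡ 12 (mod 2880); multiply by 45: y ≡ -2115 (mod 240).
Smallest nonnegative: y = -2115 mod 240 = 45.

45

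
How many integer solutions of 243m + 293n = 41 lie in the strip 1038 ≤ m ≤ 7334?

22

gcd(293, 243):
  293 = 1×243 + 50
  243 = 4×50 + 43
  50 = 1×43 + 7
  43 = 6×7 + 1
  7 = 7×1
so gcd(293, 243) = 1.
Back-substitute for Bézout coefficients:
  1 = 43 - 6×7
  ... = 243×(41) + 293×(-34)
Scale by 41: particular solution (1681, -1394); reduce m mod 293: (216, -179).
General solution: m = 216 + 293t, n = -179 - 243t for integer t.
1038 ≤ 216 + 293t ≤ 7334 gives t ∈ [3, 24], which is 22 values.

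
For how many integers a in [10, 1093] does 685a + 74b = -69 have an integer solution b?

gcd(685, 74) = 1  (685 = 9*74 + 19, 74 = 3*19 + 17, 19 = 1*17 + 2, 17 = 8*2 + 1, 2 = 2*1).
Back-substituting, 685*(-35) + 74*(324) = 1.
Scale by -69: particular solution (2415, -22356); reduce a mod 74: (47, -436).
General solution: a = 47 + 74t, b = -436 - 685t for integer t.
10 ≤ 47 + 74t ≤ 1093 gives t ∈ [0, 14], which is 15 values.

15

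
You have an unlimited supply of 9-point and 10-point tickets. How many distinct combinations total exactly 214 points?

Need nonnegative integers with 9j + 10k = 214.
gcd(9, 10) = 1, and 9·(-1) + 10·(1) = 1.
So (j₀, k₀) = (-214, 214); general j = -214 + 10t, k = 214 - 9t.
j ≥ 0 ⇒ t ≥ 22; k ≥ 0 ⇒ t ≤ 23. That's 2 values of t.

2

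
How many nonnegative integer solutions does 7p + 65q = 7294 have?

17

gcd(65, 7):
  65 = 9×7 + 2
  7 = 3×2 + 1
  2 = 2×1
so gcd(65, 7) = 1.
Back-substitute for Bézout coefficients:
  1 = 7 - 3×2
  ... = 7×(28) + 65×(-3)
Scale by 7294: one solution is (204232, -21882). Reduce p mod 65: (2, 112).
General: p = 2 + 65t, q = 112 - 7t.
p ≥ 0 ⇒ t ≥ 0; q ≥ 0 ⇒ t ≤ 16. So t ∈ [0, 16]: 17 solutions.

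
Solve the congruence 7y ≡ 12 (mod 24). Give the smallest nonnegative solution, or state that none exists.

12

gcd(24, 7) = 1.
1 divides 12, so solutions exist.
By Bézout, 7·(7) + 24·(-2) = 1.
So 7·(7) ≡ 1 (mod 24); multiply by 12: y ≡ 84 (mod 24).
Smallest nonnegative: y = 84 mod 24 = 12.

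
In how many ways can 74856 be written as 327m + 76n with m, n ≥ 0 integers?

gcd(327, 76) = 1  (327 = 4×76 + 23, 76 = 3×23 + 7, 23 = 3×7 + 2, 7 = 3×2 + 1, 2 = 2×1).
Back-substituting, 327×(-33) + 76×(142) = 1.
Scale by 74856: one solution is (-2470248, 10629552). Reduce m mod 76: (56, 744).
General: m = 56 + 76t, n = 744 - 327t.
m ≥ 0 ⇒ t ≥ 0; n ≥ 0 ⇒ t ≤ 2. So t ∈ [0, 2]: 3 solutions.

3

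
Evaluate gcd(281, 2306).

gcd(2306, 281) = 1  (2306 = 8·281 + 58, 281 = 4·58 + 49, 58 = 1·49 + 9, 49 = 5·9 + 4, 9 = 2·4 + 1, 4 = 4·1).

1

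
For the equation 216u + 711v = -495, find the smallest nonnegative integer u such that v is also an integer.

gcd(711, 216) = 9  (711 = 3·216 + 63, 216 = 3·63 + 27, 63 = 2·27 + 9, 27 = 3·9).
9 divides -495, so solutions exist.
Back-substituting, 216·(-23) + 711·(7) = 9.
Scale by -495/9 = -55: (u₀, v₀) = (1265, -385).
General solution: u = 1265 + 79t, v = -385 - 24t for integer t.
u ≥ 0: smallest is 1265 mod 79 = 1 (at t = -16), with v = -1.

1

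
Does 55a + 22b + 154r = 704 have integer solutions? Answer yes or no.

gcd(55, 22) = 11  (55 = 2·22 + 11, 22 = 2·11).
gcd(11, 154) = 11.
11 divides 704, so integer solutions exist.

yes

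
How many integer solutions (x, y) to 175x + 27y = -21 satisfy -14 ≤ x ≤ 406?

16

gcd(175, 27) = 1  (175 = 6×27 + 13, 27 = 2×13 + 1, 13 = 13×1).
Back-substituting, 175×(-2) + 27×(13) = 1.
Scale by -21: particular solution (42, -273); reduce x mod 27: (15, -98).
General solution: x = 15 + 27t, y = -98 - 175t for integer t.
-14 ≤ 15 + 27t ≤ 406 gives t ∈ [-1, 14], which is 16 values.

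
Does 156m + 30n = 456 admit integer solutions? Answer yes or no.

gcd(156, 30) = 6.
6 divides 456, so integer solutions exist.

yes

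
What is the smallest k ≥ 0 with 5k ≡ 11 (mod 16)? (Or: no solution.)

15

gcd(16, 5) = 1.
1 divides 11, so solutions exist.
By Bézout, 5·(-3) + 16·(1) = 1.
So 5·(-3) ≡ 1 (mod 16); multiply by 11: k ≡ -33 (mod 16).
Smallest nonnegative: k = -33 mod 16 = 15.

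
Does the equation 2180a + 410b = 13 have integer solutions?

no

gcd(2180, 410) = 10  (2180 = 5*410 + 130, 410 = 3*130 + 20, 130 = 6*20 + 10, 20 = 2*10).
10 does not divide 13 (remainder 3), so no integer solutions.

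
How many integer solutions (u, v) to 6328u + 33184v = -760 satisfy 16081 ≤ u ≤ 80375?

16

gcd(33184, 6328):
  33184 = 5*6328 + 1544
  6328 = 4*1544 + 152
  1544 = 10*152 + 24
  152 = 6*24 + 8
  24 = 3*8
so gcd(33184, 6328) = 8.
Back-substitute for Bézout coefficients:
  8 = 152 - 6*24
  ... = 6328*(1311) + 33184*(-250)
Scale by -95: particular solution (-124545, 23750); reduce u mod 4148: (4043, -771).
General solution: u = 4043 + 4148t, v = -771 - 791t for integer t.
16081 ≤ 4043 + 4148t ≤ 80375 gives t ∈ [3, 18], which is 16 values.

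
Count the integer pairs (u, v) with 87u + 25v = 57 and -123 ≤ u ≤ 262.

gcd(87, 25) = 1  (87 = 3·25 + 12, 25 = 2·12 + 1, 12 = 12·1).
Back-substituting, 87·(-2) + 25·(7) = 1.
Scale by 57: particular solution (-114, 399); reduce u mod 25: (11, -36).
General solution: u = 11 + 25t, v = -36 - 87t for integer t.
-123 ≤ 11 + 25t ≤ 262 gives t ∈ [-5, 10], which is 16 values.

16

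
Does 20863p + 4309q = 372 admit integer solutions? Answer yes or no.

gcd(20863, 4309):
  20863 = 4*4309 + 3627
  4309 = 1*3627 + 682
  3627 = 5*682 + 217
  682 = 3*217 + 31
  217 = 7*31
so gcd(20863, 4309) = 31.
31 divides 372, so integer solutions exist.

yes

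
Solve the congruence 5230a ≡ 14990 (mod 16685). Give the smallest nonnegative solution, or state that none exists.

1464

gcd(16685, 5230) = 5  (16685 = 3·5230 + 995, 5230 = 5·995 + 255, 995 = 3·255 + 230, 255 = 1·230 + 25, 230 = 9·25 + 5, 25 = 5·5).
5 divides 14990, so solutions exist.
Back-substituting, 5230·(-654) + 16685·(205) = 5.
So 5230·(-654) ≡ 5 (mod 16685); multiply by 2998: a ≡ -1960692 (mod 3337).
Smallest nonnegative: a = -1960692 mod 3337 = 1464.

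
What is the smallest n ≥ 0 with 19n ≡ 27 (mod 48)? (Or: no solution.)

9

gcd(48, 19) = 1.
1 divides 27, so solutions exist.
By Bézout, 19·(-5) + 48·(2) = 1.
So 19·(-5) ≡ 1 (mod 48); multiply by 27: n ≡ -135 (mod 48).
Smallest nonnegative: n = -135 mod 48 = 9.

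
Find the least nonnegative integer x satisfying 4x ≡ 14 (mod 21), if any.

14

gcd(21, 4):
  21 = 5·4 + 1
  4 = 4·1
so gcd(21, 4) = 1.
1 divides 14, so solutions exist.
Back-substitute for Bézout coefficients:
  1 = 21 - 5·4
  ... = 4·(-5) + 21·(1)
So 4·(-5) ≡ 1 (mod 21); multiply by 14: x ≡ -70 (mod 21).
Smallest nonnegative: x = -70 mod 21 = 14.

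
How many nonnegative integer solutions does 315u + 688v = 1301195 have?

6

gcd(688, 315):
  688 = 2·315 + 58
  315 = 5·58 + 25
  58 = 2·25 + 8
  25 = 3·8 + 1
  8 = 8·1
so gcd(688, 315) = 1.
Back-substitute for Bézout coefficients:
  1 = 25 - 3·8
  ... = 315·(83) + 688·(-38)
Scale by 1301195: one solution is (107999185, -49445410). Reduce u mod 688: (385, 1715).
General: u = 385 + 688t, v = 1715 - 315t.
u ≥ 0 ⇒ t ≥ 0; v ≥ 0 ⇒ t ≤ 5. So t ∈ [0, 5]: 6 solutions.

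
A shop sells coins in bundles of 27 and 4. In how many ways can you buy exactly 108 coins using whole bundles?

Need nonnegative integers with 27j + 4k = 108.
gcd(27, 4) = 1, and 27·(-1) + 4·(7) = 1.
So (j₀, k₀) = (-108, 756); general j = -108 + 4t, k = 756 - 27t.
j ≥ 0 ⇒ t ≥ 27; k ≥ 0 ⇒ t ≤ 28. That's 2 values of t.

2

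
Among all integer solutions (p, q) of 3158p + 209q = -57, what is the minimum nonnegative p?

gcd(3158, 209) = 1.
1 divides -57, so solutions exist.
By Bézout, 3158·(100) + 209·(-1511) = 1.
Scale by -57/1 = -57: (p₀, q₀) = (-5700, 86127).
General solution: p = -5700 + 209t, q = 86127 - 3158t for integer t.
p ≥ 0: smallest is -5700 mod 209 = 152 (at t = 28), with q = -2297.

152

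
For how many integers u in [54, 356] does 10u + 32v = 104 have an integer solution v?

gcd(32, 10) = 2.
By Bézout, 10*(-3) + 32*(1) = 2.
Particular solution: (4, 2).
General solution: u = 4 + 16t, v = 2 - 5t for integer t.
54 ≤ 4 + 16t ≤ 356 gives t ∈ [4, 22], which is 19 values.

19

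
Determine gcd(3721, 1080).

1

gcd(3721, 1080):
  3721 = 3×1080 + 481
  1080 = 2×481 + 118
  481 = 4×118 + 9
  118 = 13×9 + 1
  9 = 9×1
so gcd(3721, 1080) = 1.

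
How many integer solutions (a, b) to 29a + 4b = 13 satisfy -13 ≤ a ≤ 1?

4

gcd(29, 4) = 1  (29 = 7×4 + 1, 4 = 4×1).
Back-substituting, 29×(1) + 4×(-7) = 1.
Scale by 13: particular solution (13, -91); reduce a mod 4: (1, -4).
General solution: a = 1 + 4t, b = -4 - 29t for integer t.
-13 ≤ 1 + 4t ≤ 1 gives t ∈ [-3, 0], which is 4 values.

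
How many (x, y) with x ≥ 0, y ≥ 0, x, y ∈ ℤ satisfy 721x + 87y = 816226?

gcd(721, 87) = 1.
By Bézout, 721*(7) + 87*(-58) = 1.
One solution: (31, 9125).
General: x = 31 + 87t, y = 9125 - 721t.
x ≥ 0 ⇒ t ≥ 0; y ≥ 0 ⇒ t ≤ 12. So t ∈ [0, 12]: 13 solutions.

13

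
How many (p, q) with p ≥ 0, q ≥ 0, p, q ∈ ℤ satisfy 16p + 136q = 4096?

gcd(136, 16):
  136 = 8·16 + 8
  16 = 2·8
so gcd(136, 16) = 8.
Back-substitute for Bézout coefficients:
  8 = 136 - 8·16
  ... = 16·(-8) + 136·(1)
Scale by 512: one solution is (-4096, 512). Reduce p mod 17: (1, 30).
General: p = 1 + 17t, q = 30 - 2t.
p ≥ 0 ⇒ t ≥ 0; q ≥ 0 ⇒ t ≤ 15. So t ∈ [0, 15]: 16 solutions.

16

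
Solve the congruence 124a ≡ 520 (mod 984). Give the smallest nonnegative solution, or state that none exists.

28

gcd(984, 124):
  984 = 7×124 + 116
  124 = 1×116 + 8
  116 = 14×8 + 4
  8 = 2×4
so gcd(984, 124) = 4.
4 divides 520, so solutions exist.
Back-substitute for Bézout coefficients:
  4 = 116 - 14×8
  ... = 124×(-119) + 984×(15)
So 124×(-119) ≡ 4 (mod 984); multiply by 130: a ≡ -15470 (mod 246).
Smallest nonnegative: a = -15470 mod 246 = 28.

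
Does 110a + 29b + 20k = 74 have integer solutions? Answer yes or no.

yes

gcd(110, 29) = 1  (110 = 3·29 + 23, 29 = 1·23 + 6, 23 = 3·6 + 5, 6 = 1·5 + 1, 5 = 5·1).
gcd(1, 20) = 1.
1 divides 74, so integer solutions exist.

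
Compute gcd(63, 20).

gcd(63, 20) = 1  (63 = 3·20 + 3, 20 = 6·3 + 2, 3 = 1·2 + 1, 2 = 2·1).

1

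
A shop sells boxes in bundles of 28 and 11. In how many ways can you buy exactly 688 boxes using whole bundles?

Need nonnegative integers with 28j + 11k = 688.
gcd(28, 11) = 1, and 28·(2) + 11·(-5) = 1.
So (j₀, k₀) = (1376, -3440); general j = 1376 + 11t, k = -3440 - 28t.
j ≥ 0 ⇒ t ≥ -125; k ≥ 0 ⇒ t ≤ -123. That's 3 values of t.

3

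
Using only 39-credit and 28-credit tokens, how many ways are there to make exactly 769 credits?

Need nonnegative integers with 39j + 28k = 769.
gcd(39, 28) = 1, and 39·(-5) + 28·(7) = 1.
So (j₀, k₀) = (-3845, 5383); general j = -3845 + 28t, k = 5383 - 39t.
j ≥ 0 ⇒ t ≥ 138; k ≥ 0 ⇒ t ≤ 138. That's 1 value of t.

1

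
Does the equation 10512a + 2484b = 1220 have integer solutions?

no

gcd(10512, 2484) = 36  (10512 = 4·2484 + 576, 2484 = 4·576 + 180, 576 = 3·180 + 36, 180 = 5·36).
36 does not divide 1220 (remainder 32), so no integer solutions.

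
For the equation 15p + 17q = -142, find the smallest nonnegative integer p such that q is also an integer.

3

gcd(17, 15) = 1.
1 divides -142, so solutions exist.
By Bézout, 15*(8) + 17*(-7) = 1.
Scale by -142/1 = -142: (p₀, q₀) = (-1136, 994).
General solution: p = -1136 + 17t, q = 994 - 15t for integer t.
p ≥ 0: smallest is -1136 mod 17 = 3 (at t = 67), with q = -11.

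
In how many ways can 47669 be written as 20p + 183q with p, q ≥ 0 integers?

13

gcd(183, 20) = 1.
By Bézout, 20·(-64) + 183·(7) = 1.
One solution: (160, 243).
General: p = 160 + 183t, q = 243 - 20t.
p ≥ 0 ⇒ t ≥ 0; q ≥ 0 ⇒ t ≤ 12. So t ∈ [0, 12]: 13 solutions.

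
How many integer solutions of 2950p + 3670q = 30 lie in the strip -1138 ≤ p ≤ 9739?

gcd(3670, 2950) = 10.
By Bézout, 2950·(158) + 3670·(-127) = 10.
Particular solution: (107, -86).
General solution: p = 107 + 367t, q = -86 - 295t for integer t.
-1138 ≤ 107 + 367t ≤ 9739 gives t ∈ [-3, 26], which is 30 values.

30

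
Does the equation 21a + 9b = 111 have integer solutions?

gcd(21, 9) = 3  (21 = 2·9 + 3, 9 = 3·3).
3 divides 111, so integer solutions exist.

yes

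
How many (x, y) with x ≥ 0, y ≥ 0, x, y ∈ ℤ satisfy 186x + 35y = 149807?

23

gcd(186, 35) = 1.
By Bézout, 186×(16) + 35×(-85) = 1.
One solution: (7, 4243).
General: x = 7 + 35t, y = 4243 - 186t.
x ≥ 0 ⇒ t ≥ 0; y ≥ 0 ⇒ t ≤ 22. So t ∈ [0, 22]: 23 solutions.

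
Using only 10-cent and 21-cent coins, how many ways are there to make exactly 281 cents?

2

Need nonnegative integers with 10j + 21k = 281.
gcd(10, 21) = 1, and 10·(-2) + 21·(1) = 1.
So (j₀, k₀) = (-562, 281); general j = -562 + 21t, k = 281 - 10t.
j ≥ 0 ⇒ t ≥ 27; k ≥ 0 ⇒ t ≤ 28. That's 2 values of t.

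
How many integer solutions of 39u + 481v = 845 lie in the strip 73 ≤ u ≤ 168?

gcd(481, 39) = 13  (481 = 12×39 + 13, 39 = 3×13).
Back-substituting, 39×(-12) + 481×(1) = 13.
Scale by 65: particular solution (-780, 65); reduce u mod 37: (34, -1).
General solution: u = 34 + 37t, v = -1 - 3t for integer t.
73 ≤ 34 + 37t ≤ 168 gives t ∈ [2, 3], which is 2 values.

2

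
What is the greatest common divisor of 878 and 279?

1

gcd(878, 279) = 1  (878 = 3·279 + 41, 279 = 6·41 + 33, 41 = 1·33 + 8, 33 = 4·8 + 1, 8 = 8·1).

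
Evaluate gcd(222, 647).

1

gcd(647, 222) = 1  (647 = 2×222 + 203, 222 = 1×203 + 19, 203 = 10×19 + 13, 19 = 1×13 + 6, 13 = 2×6 + 1, 6 = 6×1).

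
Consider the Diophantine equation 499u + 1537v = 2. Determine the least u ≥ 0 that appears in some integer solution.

1460

gcd(1537, 499) = 1  (1537 = 3*499 + 40, 499 = 12*40 + 19, 40 = 2*19 + 2, 19 = 9*2 + 1, 2 = 2*1).
1 divides 2, so solutions exist.
Back-substituting, 499*(730) + 1537*(-237) = 1.
Scale by 2/1 = 2: (u₀, v₀) = (1460, -474).
General solution: u = 1460 + 1537t, v = -474 - 499t for integer t.
u ≥ 0: smallest is 1460 mod 1537 = 1460 (at t = 0), with v = -474.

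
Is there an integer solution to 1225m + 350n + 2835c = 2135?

yes

gcd(1225, 350):
  1225 = 3*350 + 175
  350 = 2*175
so gcd(1225, 350) = 175.
gcd(175, 2835) = 35.
35 divides 2135, so integer solutions exist.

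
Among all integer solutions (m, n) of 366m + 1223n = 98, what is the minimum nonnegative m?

gcd(1223, 366):
  1223 = 3*366 + 125
  366 = 2*125 + 116
  125 = 1*116 + 9
  116 = 12*9 + 8
  9 = 1*8 + 1
  8 = 8*1
so gcd(1223, 366) = 1.
1 divides 98, so solutions exist.
Back-substitute for Bézout coefficients:
  1 = 9 - 1*8
  ... = 366*(-137) + 1223*(41)
Scale by 98/1 = 98: (m₀, n₀) = (-13426, 4018).
General solution: m = -13426 + 1223t, n = 4018 - 366t for integer t.
m ≥ 0: smallest is -13426 mod 1223 = 27 (at t = 11), with n = -8.

27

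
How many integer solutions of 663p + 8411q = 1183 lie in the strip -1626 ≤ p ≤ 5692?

gcd(8411, 663) = 13.
By Bézout, 663*(203) + 8411*(-16) = 13.
Particular solution: (357, -28).
General solution: p = 357 + 647t, q = -28 - 51t for integer t.
-1626 ≤ 357 + 647t ≤ 5692 gives t ∈ [-3, 8], which is 12 values.

12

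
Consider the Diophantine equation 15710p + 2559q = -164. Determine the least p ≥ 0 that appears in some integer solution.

gcd(15710, 2559) = 1.
1 divides -164, so solutions exist.
By Bézout, 15710·(611) + 2559·(-3751) = 1.
Scale by -164/1 = -164: (p₀, q₀) = (-100204, 615164).
General solution: p = -100204 + 2559t, q = 615164 - 15710t for integer t.
p ≥ 0: smallest is -100204 mod 2559 = 2156 (at t = 40), with q = -13236.

2156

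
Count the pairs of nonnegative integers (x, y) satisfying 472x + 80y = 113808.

gcd(472, 80) = 8.
By Bézout, 472×(-1) + 80×(6) = 8.
One solution: (4, 1399).
General: x = 4 + 10t, y = 1399 - 59t.
x ≥ 0 ⇒ t ≥ 0; y ≥ 0 ⇒ t ≤ 23. So t ∈ [0, 23]: 24 solutions.

24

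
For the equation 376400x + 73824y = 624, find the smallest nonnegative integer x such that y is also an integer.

2373

gcd(376400, 73824) = 16  (376400 = 5·73824 + 7280, 73824 = 10·7280 + 1024, 7280 = 7·1024 + 112, 1024 = 9·112 + 16, 112 = 7·16).
16 divides 624, so solutions exist.
Back-substituting, 376400·(-649) + 73824·(3309) = 16.
Scale by 624/16 = 39: (x₀, y₀) = (-25311, 129051).
General solution: x = -25311 + 4614t, y = 129051 - 23525t for integer t.
x ≥ 0: smallest is -25311 mod 4614 = 2373 (at t = 6), with y = -12099.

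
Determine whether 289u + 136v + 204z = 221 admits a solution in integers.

yes

gcd(289, 136) = 17  (289 = 2*136 + 17, 136 = 8*17).
gcd(17, 204) = 17.
17 divides 221, so integer solutions exist.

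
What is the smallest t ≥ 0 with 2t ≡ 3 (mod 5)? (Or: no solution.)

4

gcd(5, 2) = 1.
1 divides 3, so solutions exist.
By Bézout, 2·(-2) + 5·(1) = 1.
So 2·(-2) ≡ 1 (mod 5); multiply by 3: t ≡ -6 (mod 5).
Smallest nonnegative: t = -6 mod 5 = 4.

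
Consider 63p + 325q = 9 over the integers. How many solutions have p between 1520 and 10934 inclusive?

29

gcd(325, 63):
  325 = 5×63 + 10
  63 = 6×10 + 3
  10 = 3×3 + 1
  3 = 3×1
so gcd(325, 63) = 1.
Back-substitute for Bézout coefficients:
  1 = 10 - 3×3
  ... = 63×(-98) + 325×(19)
Scale by 9: particular solution (-882, 171); reduce p mod 325: (93, -18).
General solution: p = 93 + 325t, q = -18 - 63t for integer t.
1520 ≤ 93 + 325t ≤ 10934 gives t ∈ [5, 33], which is 29 values.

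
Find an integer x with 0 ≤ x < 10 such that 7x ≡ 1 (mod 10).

3

gcd(10, 7) = 1  (10 = 1*7 + 3, 7 = 2*3 + 1, 3 = 3*1).
Back-substituting, 7*(3) + 10*(-2) = 1.
So 7*3 ≡ 1 (mod 10), and 3 mod 10 = 3.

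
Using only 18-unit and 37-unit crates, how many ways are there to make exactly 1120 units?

Need nonnegative integers with 18j + 37k = 1120.
gcd(18, 37) = 1, and 18·(-2) + 37·(1) = 1.
So (j₀, k₀) = (-2240, 1120); general j = -2240 + 37t, k = 1120 - 18t.
j ≥ 0 ⇒ t ≥ 61; k ≥ 0 ⇒ t ≤ 62. That's 2 values of t.

2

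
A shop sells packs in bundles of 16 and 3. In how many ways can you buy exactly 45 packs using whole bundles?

Need nonnegative integers with 16j + 3k = 45.
gcd(16, 3) = 1, and 16·(1) + 3·(-5) = 1.
So (j₀, k₀) = (45, -225); general j = 45 + 3t, k = -225 - 16t.
j ≥ 0 ⇒ t ≥ -15; k ≥ 0 ⇒ t ≤ -15. That's 1 value of t.

1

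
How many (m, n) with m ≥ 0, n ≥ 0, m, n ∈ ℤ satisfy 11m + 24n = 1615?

gcd(24, 11) = 1.
By Bézout, 11×(11) + 24×(-5) = 1.
One solution: (5, 65).
General: m = 5 + 24t, n = 65 - 11t.
m ≥ 0 ⇒ t ≥ 0; n ≥ 0 ⇒ t ≤ 5. So t ∈ [0, 5]: 6 solutions.

6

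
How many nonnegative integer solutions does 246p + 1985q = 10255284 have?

21

gcd(1985, 246):
  1985 = 8·246 + 17
  246 = 14·17 + 8
  17 = 2·8 + 1
  8 = 8·1
so gcd(1985, 246) = 1.
Back-substitute for Bézout coefficients:
  1 = 17 - 2·8
  ... = 246·(-234) + 1985·(29)
Scale by 10255284: one solution is (-2399736456, 297403236). Reduce p mod 1985: (1504, 4980).
General: p = 1504 + 1985t, q = 4980 - 246t.
p ≥ 0 ⇒ t ≥ 0; q ≥ 0 ⇒ t ≤ 20. So t ∈ [0, 20]: 21 solutions.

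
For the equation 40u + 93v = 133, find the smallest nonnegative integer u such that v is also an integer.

1

gcd(93, 40):
  93 = 2·40 + 13
  40 = 3·13 + 1
  13 = 13·1
so gcd(93, 40) = 1.
1 divides 133, so solutions exist.
Back-substitute for Bézout coefficients:
  1 = 40 - 3·13
  ... = 40·(7) + 93·(-3)
Scale by 133/1 = 133: (u₀, v₀) = (931, -399).
General solution: u = 931 + 93t, v = -399 - 40t for integer t.
u ≥ 0: smallest is 931 mod 93 = 1 (at t = -10), with v = 1.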